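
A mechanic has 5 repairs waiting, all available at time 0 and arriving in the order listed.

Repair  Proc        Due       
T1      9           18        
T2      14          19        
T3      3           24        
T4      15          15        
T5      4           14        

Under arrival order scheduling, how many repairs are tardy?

FIFO (arrival order): T1 T2 T3 T4 T5.
T1: 0→9, due 18, tardiness 0
T2: 9→23, due 19, tardiness 4
T3: 23→26, due 24, tardiness 2
T4: 26→41, due 15, tardiness 26
T5: 41→45, due 14, tardiness 31
Late repairs: 4.

4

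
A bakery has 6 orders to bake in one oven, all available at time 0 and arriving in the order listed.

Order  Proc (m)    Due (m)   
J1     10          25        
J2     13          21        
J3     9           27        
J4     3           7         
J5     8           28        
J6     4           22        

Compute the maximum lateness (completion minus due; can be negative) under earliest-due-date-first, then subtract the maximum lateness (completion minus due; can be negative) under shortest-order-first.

EDD (increasing due date): J4 J2 J6 J1 J3 J5.
J4: 0→3, due 7, lateness -4
J2: 3→16, due 21, lateness -5
J6: 16→20, due 22, lateness -2
J1: 20→30, due 25, lateness 5
J3: 30→39, due 27, lateness 12
J5: 39→47, due 28, lateness 19
Maximum = 19.
SPT (increasing processing time): J4 J6 J5 J3 J1 J2.
J4: 0→3, due 7, lateness -4
J6: 3→7, due 22, lateness -15
J5: 7→15, due 28, lateness -13
J3: 15→24, due 27, lateness -3
J1: 24→34, due 25, lateness 9
J2: 34→47, due 21, lateness 26
Maximum = 26.
Difference = 19 − 26 = -7.

-7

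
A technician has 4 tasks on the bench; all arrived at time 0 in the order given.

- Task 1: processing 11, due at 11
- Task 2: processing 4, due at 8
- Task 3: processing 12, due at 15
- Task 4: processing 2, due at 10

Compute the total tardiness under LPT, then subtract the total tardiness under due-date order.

30

LPT (decreasing processing time): Task 3 Task 1 Task 2 Task 4.
Task 3: 0→12, due 15, tardiness 0
Task 1: 12→23, due 11, tardiness 12
Task 2: 23→27, due 8, tardiness 19
Task 4: 27→29, due 10, tardiness 19
Sum = 0+12+19+19 = 50.
EDD (increasing due date): Task 2 Task 4 Task 1 Task 3.
Task 2: 0→4, due 8, tardiness 0
Task 4: 4→6, due 10, tardiness 0
Task 1: 6→17, due 11, tardiness 6
Task 3: 17→29, due 15, tardiness 14
Sum = 0+0+6+14 = 20.
Difference = 50 − 20 = 30.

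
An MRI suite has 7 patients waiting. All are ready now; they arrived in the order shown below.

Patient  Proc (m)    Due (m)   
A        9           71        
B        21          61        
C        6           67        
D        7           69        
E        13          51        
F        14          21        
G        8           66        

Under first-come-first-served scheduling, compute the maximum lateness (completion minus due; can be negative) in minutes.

FIFO (arrival order): A B C D E F G.
A: 0→9, due 71, lateness -62
B: 9→30, due 61, lateness -31
C: 30→36, due 67, lateness -31
D: 36→43, due 69, lateness -26
E: 43→56, due 51, lateness 5
F: 56→70, due 21, lateness 49
G: 70→78, due 66, lateness 12
Maximum = 49.

49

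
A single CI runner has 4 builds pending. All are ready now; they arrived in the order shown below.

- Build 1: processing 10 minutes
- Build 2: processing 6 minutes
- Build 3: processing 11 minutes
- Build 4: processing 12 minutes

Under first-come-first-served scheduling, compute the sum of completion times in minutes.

92

FIFO (arrival order): Build 1 Build 2 Build 3 Build 4.
Build 1: 0→10
Build 2: 10→16
Build 3: 16→27
Build 4: 27→39
Sum = 10+16+27+39 = 92.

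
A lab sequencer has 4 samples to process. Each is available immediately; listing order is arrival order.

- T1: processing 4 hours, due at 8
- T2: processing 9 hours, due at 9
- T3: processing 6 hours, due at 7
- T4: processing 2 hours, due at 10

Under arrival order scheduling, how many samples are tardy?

3

FIFO (arrival order): T1 T2 T3 T4.
T1: 0→4, due 8, tardiness 0
T2: 4→13, due 9, tardiness 4
T3: 13→19, due 7, tardiness 12
T4: 19→21, due 10, tardiness 11
Late samples: 3.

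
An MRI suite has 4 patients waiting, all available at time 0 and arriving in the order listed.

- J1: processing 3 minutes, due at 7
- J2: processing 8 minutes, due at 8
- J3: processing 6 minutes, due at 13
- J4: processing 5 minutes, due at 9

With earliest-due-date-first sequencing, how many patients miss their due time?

EDD (increasing due date): J1 J2 J4 J3.
J1: 0→3, due 7, tardiness 0
J2: 3→11, due 8, tardiness 3
J4: 11→16, due 9, tardiness 7
J3: 16→22, due 13, tardiness 9
Late patients: 3.

3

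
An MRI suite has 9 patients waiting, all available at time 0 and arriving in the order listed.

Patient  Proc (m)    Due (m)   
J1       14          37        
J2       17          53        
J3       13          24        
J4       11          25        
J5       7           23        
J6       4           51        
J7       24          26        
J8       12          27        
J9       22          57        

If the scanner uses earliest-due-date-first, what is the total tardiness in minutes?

EDD (increasing due date): J5 J3 J4 J7 J8 J1 J6 J2 J9.
J5: 0→7, due 23, tardiness 0
J3: 7→20, due 24, tardiness 0
J4: 20→31, due 25, tardiness 6
J7: 31→55, due 26, tardiness 29
J8: 55→67, due 27, tardiness 40
J1: 67→81, due 37, tardiness 44
J6: 81→85, due 51, tardiness 34
J2: 85→102, due 53, tardiness 49
J9: 102→124, due 57, tardiness 67
Sum = 0+0+6+29+40+44+34+49+67 = 269.

269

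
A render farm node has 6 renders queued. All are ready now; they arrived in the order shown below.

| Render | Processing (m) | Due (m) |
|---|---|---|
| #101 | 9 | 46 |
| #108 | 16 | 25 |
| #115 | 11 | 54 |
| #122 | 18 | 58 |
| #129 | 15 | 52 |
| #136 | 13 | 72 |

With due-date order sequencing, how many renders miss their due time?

EDD (increasing due date): #108 #101 #129 #115 #122 #136.
#108: 0→16, due 25, tardiness 0
#101: 16→25, due 46, tardiness 0
#129: 25→40, due 52, tardiness 0
#115: 40→51, due 54, tardiness 0
#122: 51→69, due 58, tardiness 11
#136: 69→82, due 72, tardiness 10
Late renders: 2.

2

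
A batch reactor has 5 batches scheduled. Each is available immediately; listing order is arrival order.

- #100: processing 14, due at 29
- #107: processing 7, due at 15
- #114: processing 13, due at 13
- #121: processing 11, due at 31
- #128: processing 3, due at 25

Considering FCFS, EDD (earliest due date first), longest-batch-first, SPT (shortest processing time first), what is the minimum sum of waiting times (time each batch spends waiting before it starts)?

FIFO (arrival order): #100 #107 #114 #121 #128.
#100: waits 0, runs 0→14
#107: waits 14, runs 14→21
#114: waits 21, runs 21→34
#121: waits 34, runs 34→45
#128: waits 45, runs 45→48
Sum = 0+14+21+34+45 = 114.
EDD (increasing due date): #114 #107 #128 #100 #121.
#114: waits 0, runs 0→13
#107: waits 13, runs 13→20
#128: waits 20, runs 20→23
#100: waits 23, runs 23→37
#121: waits 37, runs 37→48
Sum = 0+13+20+23+37 = 93.
LPT (decreasing processing time): #100 #114 #121 #107 #128.
#100: waits 0, runs 0→14
#114: waits 14, runs 14→27
#121: waits 27, runs 27→38
#107: waits 38, runs 38→45
#128: waits 45, runs 45→48
Sum = 0+14+27+38+45 = 124.
SPT (increasing processing time): #128 #107 #121 #114 #100.
#128: waits 0, runs 0→3
#107: waits 3, runs 3→10
#121: waits 10, runs 10→21
#114: waits 21, runs 21→34
#100: waits 34, runs 34→48
Sum = 0+3+10+21+34 = 68.
FIFO 114, EDD 93, LPT 124, SPT 68 → minimum 68.

68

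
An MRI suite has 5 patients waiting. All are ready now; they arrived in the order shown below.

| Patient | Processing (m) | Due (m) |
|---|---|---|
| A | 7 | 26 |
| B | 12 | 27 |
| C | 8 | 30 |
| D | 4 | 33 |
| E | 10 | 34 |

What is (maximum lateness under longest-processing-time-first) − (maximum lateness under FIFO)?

LPT (decreasing processing time): B E C A D.
B: 0→12, due 27, lateness -15
E: 12→22, due 34, lateness -12
C: 22→30, due 30, lateness 0
A: 30→37, due 26, lateness 11
D: 37→41, due 33, lateness 8
Maximum = 11.
FIFO (arrival order): A B C D E.
A: 0→7, due 26, lateness -19
B: 7→19, due 27, lateness -8
C: 19→27, due 30, lateness -3
D: 27→31, due 33, lateness -2
E: 31→41, due 34, lateness 7
Maximum = 7.
Difference = 11 − 7 = 4.

4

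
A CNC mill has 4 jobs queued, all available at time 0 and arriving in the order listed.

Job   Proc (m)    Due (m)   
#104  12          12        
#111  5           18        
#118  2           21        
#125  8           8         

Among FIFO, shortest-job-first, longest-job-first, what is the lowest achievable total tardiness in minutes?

19

FIFO (arrival order): #104 #111 #118 #125.
#104: 0→12, due 12, tardiness 0
#111: 12→17, due 18, tardiness 0
#118: 17→19, due 21, tardiness 0
#125: 19→27, due 8, tardiness 19
Sum = 0+0+0+19 = 19.
SPT (increasing processing time): #118 #111 #125 #104.
#118: 0→2, due 21, tardiness 0
#111: 2→7, due 18, tardiness 0
#125: 7→15, due 8, tardiness 7
#104: 15→27, due 12, tardiness 15
Sum = 0+0+7+15 = 22.
LPT (decreasing processing time): #104 #125 #111 #118.
#104: 0→12, due 12, tardiness 0
#125: 12→20, due 8, tardiness 12
#111: 20→25, due 18, tardiness 7
#118: 25→27, due 21, tardiness 6
Sum = 0+12+7+6 = 25.
FIFO 19, SPT 22, LPT 25 → minimum 19.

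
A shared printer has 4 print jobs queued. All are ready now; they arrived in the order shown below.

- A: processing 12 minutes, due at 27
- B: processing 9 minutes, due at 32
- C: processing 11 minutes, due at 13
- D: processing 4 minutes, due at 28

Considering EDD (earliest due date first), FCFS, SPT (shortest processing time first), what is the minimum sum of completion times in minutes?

77

EDD (increasing due date): C A D B.
C: 0→11
A: 11→23
D: 23→27
B: 27→36
Sum = 11+23+27+36 = 97.
FIFO (arrival order): A B C D.
A: 0→12
B: 12→21
C: 21→32
D: 32→36
Sum = 12+21+32+36 = 101.
SPT (increasing processing time): D B C A.
D: 0→4
B: 4→13
C: 13→24
A: 24→36
Sum = 4+13+24+36 = 77.
EDD 97, FIFO 101, SPT 77 → minimum 77.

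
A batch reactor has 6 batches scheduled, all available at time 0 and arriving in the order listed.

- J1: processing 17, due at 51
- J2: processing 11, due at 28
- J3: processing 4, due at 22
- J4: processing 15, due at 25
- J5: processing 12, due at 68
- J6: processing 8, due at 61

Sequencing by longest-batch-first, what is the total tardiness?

LPT (decreasing processing time): J1 J4 J5 J2 J6 J3.
J1: 0→17, due 51, tardiness 0
J4: 17→32, due 25, tardiness 7
J5: 32→44, due 68, tardiness 0
J2: 44→55, due 28, tardiness 27
J6: 55→63, due 61, tardiness 2
J3: 63→67, due 22, tardiness 45
Sum = 0+7+0+27+2+45 = 81.

81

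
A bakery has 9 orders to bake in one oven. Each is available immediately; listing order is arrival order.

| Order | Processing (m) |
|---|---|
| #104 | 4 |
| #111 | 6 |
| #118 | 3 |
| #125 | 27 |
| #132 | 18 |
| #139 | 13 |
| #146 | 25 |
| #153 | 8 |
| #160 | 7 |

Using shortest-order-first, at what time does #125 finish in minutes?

SPT (increasing processing time): #118 #104 #111 #160 #153 #139 #132 #146 #125.
#118: 0→3
#104: 3→7
#111: 7→13
#160: 13→20
#153: 20→28
#139: 28→41
#132: 41→59
#146: 59→84
#125: 84→111

111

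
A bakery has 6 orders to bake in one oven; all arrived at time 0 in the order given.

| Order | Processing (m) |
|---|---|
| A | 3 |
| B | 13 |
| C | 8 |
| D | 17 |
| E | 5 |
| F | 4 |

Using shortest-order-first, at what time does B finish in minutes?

SPT (increasing processing time): A F E C B D.
A: 0→3
F: 3→7
E: 7→12
C: 12→20
B: 20→33

33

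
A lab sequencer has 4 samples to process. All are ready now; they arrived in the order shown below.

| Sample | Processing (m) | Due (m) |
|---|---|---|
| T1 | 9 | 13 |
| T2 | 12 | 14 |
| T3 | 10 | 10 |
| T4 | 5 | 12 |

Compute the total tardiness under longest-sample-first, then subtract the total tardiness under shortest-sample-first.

17

LPT (decreasing processing time): T2 T3 T1 T4.
T2: 0→12, due 14, tardiness 0
T3: 12→22, due 10, tardiness 12
T1: 22→31, due 13, tardiness 18
T4: 31→36, due 12, tardiness 24
Sum = 0+12+18+24 = 54.
SPT (increasing processing time): T4 T1 T3 T2.
T4: 0→5, due 12, tardiness 0
T1: 5→14, due 13, tardiness 1
T3: 14→24, due 10, tardiness 14
T2: 24→36, due 14, tardiness 22
Sum = 0+1+14+22 = 37.
Difference = 54 − 37 = 17.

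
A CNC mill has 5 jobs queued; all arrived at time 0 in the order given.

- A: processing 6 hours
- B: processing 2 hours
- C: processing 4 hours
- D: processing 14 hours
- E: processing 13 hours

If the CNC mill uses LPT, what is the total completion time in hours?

LPT (decreasing processing time): D E A C B.
D: 0→14
E: 14→27
A: 27→33
C: 33→37
B: 37→39
Sum = 14+27+33+37+39 = 150.

150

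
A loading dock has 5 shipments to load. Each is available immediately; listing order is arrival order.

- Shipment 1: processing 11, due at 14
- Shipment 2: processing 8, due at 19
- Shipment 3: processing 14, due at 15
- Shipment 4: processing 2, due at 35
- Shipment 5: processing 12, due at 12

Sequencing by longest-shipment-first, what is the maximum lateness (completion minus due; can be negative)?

LPT (decreasing processing time): Shipment 3 Shipment 5 Shipment 1 Shipment 2 Shipment 4.
Shipment 3: 0→14, due 15, lateness -1
Shipment 5: 14→26, due 12, lateness 14
Shipment 1: 26→37, due 14, lateness 23
Shipment 2: 37→45, due 19, lateness 26
Shipment 4: 45→47, due 35, lateness 12
Maximum = 26.

26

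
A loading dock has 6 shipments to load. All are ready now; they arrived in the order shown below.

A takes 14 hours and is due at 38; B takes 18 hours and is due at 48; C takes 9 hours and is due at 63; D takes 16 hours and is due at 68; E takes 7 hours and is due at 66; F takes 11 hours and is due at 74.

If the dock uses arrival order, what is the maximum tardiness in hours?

1

FIFO (arrival order): A B C D E F.
A: 0→14, due 38, tardiness 0
B: 14→32, due 48, tardiness 0
C: 32→41, due 63, tardiness 0
D: 41→57, due 68, tardiness 0
E: 57→64, due 66, tardiness 0
F: 64→75, due 74, tardiness 1
Maximum = 1.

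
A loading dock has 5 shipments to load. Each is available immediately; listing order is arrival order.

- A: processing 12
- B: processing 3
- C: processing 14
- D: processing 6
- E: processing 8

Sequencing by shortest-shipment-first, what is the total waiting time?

58

SPT (increasing processing time): B D E A C.
B: waits 0, runs 0→3
D: waits 3, runs 3→9
E: waits 9, runs 9→17
A: waits 17, runs 17→29
C: waits 29, runs 29→43
Sum = 0+3+9+17+29 = 58.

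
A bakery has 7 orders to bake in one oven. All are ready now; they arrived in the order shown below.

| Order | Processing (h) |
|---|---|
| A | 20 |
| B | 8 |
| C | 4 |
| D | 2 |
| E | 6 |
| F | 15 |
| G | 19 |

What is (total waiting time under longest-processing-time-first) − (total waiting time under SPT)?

186

LPT (decreasing processing time): A G F B E C D.
A: waits 0, runs 0→20
G: waits 20, runs 20→39
F: waits 39, runs 39→54
B: waits 54, runs 54→62
E: waits 62, runs 62→68
C: waits 68, runs 68→72
D: waits 72, runs 72→74
Sum = 0+20+39+54+62+68+72 = 315.
SPT (increasing processing time): D C E B F G A.
D: waits 0, runs 0→2
C: waits 2, runs 2→6
E: waits 6, runs 6→12
B: waits 12, runs 12→20
F: waits 20, runs 20→35
G: waits 35, runs 35→54
A: waits 54, runs 54→74
Sum = 0+2+6+12+20+35+54 = 129.
Difference = 315 − 129 = 186.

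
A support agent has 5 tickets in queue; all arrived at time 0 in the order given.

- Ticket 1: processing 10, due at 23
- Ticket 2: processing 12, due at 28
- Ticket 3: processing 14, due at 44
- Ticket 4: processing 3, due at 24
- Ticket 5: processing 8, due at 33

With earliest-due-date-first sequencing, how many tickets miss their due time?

1

EDD (increasing due date): Ticket 1 Ticket 4 Ticket 2 Ticket 5 Ticket 3.
Ticket 1: 0→10, due 23, tardiness 0
Ticket 4: 10→13, due 24, tardiness 0
Ticket 2: 13→25, due 28, tardiness 0
Ticket 5: 25→33, due 33, tardiness 0
Ticket 3: 33→47, due 44, tardiness 3
Late tickets: 1.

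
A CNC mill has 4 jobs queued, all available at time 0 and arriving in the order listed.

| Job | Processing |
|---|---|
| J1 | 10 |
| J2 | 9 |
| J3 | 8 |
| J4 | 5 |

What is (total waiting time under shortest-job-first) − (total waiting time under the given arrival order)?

-16

SPT (increasing processing time): J4 J3 J2 J1.
J4: waits 0, runs 0→5
J3: waits 5, runs 5→13
J2: waits 13, runs 13→22
J1: waits 22, runs 22→32
Sum = 0+5+13+22 = 40.
FIFO (arrival order): J1 J2 J3 J4.
J1: waits 0, runs 0→10
J2: waits 10, runs 10→19
J3: waits 19, runs 19→27
J4: waits 27, runs 27→32
Sum = 0+10+19+27 = 56.
Difference = 40 − 56 = -16.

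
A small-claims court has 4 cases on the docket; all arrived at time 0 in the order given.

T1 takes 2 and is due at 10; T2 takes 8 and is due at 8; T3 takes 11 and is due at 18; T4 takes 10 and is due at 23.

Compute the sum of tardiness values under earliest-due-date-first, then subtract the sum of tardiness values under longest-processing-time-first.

EDD (increasing due date): T2 T1 T3 T4.
T2: 0→8, due 8, tardiness 0
T1: 8→10, due 10, tardiness 0
T3: 10→21, due 18, tardiness 3
T4: 21→31, due 23, tardiness 8
Sum = 0+0+3+8 = 11.
LPT (decreasing processing time): T3 T4 T2 T1.
T3: 0→11, due 18, tardiness 0
T4: 11→21, due 23, tardiness 0
T2: 21→29, due 8, tardiness 21
T1: 29→31, due 10, tardiness 21
Sum = 0+0+21+21 = 42.
Difference = 11 − 42 = -31.

-31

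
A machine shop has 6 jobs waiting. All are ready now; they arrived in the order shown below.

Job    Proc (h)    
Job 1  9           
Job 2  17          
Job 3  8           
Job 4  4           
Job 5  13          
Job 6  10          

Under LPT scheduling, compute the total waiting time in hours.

193

LPT (decreasing processing time): Job 2 Job 5 Job 6 Job 1 Job 3 Job 4.
Job 2: waits 0, runs 0→17
Job 5: waits 17, runs 17→30
Job 6: waits 30, runs 30→40
Job 1: waits 40, runs 40→49
Job 3: waits 49, runs 49→57
Job 4: waits 57, runs 57→61
Sum = 0+17+30+40+49+57 = 193.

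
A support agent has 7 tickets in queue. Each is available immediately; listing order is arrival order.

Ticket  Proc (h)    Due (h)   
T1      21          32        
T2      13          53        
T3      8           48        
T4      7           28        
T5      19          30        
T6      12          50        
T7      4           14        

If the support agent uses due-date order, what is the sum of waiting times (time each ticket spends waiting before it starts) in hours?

EDD (increasing due date): T7 T4 T5 T1 T3 T6 T2.
T7: waits 0, runs 0→4
T4: waits 4, runs 4→11
T5: waits 11, runs 11→30
T1: waits 30, runs 30→51
T3: waits 51, runs 51→59
T6: waits 59, runs 59→71
T2: waits 71, runs 71→84
Sum = 0+4+11+30+51+59+71 = 226.

226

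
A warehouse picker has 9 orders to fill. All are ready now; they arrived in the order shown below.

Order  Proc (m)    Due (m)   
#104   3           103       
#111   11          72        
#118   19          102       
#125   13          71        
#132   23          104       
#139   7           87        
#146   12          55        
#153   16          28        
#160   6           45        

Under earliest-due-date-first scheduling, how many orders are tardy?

EDD (increasing due date): #153 #160 #146 #125 #111 #139 #118 #104 #132.
#153: 0→16, due 28, tardiness 0
#160: 16→22, due 45, tardiness 0
#146: 22→34, due 55, tardiness 0
#125: 34→47, due 71, tardiness 0
#111: 47→58, due 72, tardiness 0
#139: 58→65, due 87, tardiness 0
#118: 65→84, due 102, tardiness 0
#104: 84→87, due 103, tardiness 0
#132: 87→110, due 104, tardiness 6
Late orders: 1.

1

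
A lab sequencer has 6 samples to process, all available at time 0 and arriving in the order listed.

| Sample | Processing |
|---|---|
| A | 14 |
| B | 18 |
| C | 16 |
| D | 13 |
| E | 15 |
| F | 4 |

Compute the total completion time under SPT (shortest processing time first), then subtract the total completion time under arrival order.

SPT (increasing processing time): F D A E C B.
F: 0→4
D: 4→17
A: 17→31
E: 31→46
C: 46→62
B: 62→80
Sum = 4+17+31+46+62+80 = 240.
FIFO (arrival order): A B C D E F.
A: 0→14
B: 14→32
C: 32→48
D: 48→61
E: 61→76
F: 76→80
Sum = 14+32+48+61+76+80 = 311.
Difference = 240 − 311 = -71.

-71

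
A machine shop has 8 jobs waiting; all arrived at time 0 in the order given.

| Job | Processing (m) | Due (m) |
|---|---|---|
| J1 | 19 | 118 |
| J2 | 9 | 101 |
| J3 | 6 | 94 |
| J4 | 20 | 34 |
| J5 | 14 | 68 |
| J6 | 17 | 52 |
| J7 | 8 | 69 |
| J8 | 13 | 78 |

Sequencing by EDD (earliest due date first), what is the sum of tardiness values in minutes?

EDD (increasing due date): J4 J6 J5 J7 J8 J3 J2 J1.
J4: 0→20, due 34, tardiness 0
J6: 20→37, due 52, tardiness 0
J5: 37→51, due 68, tardiness 0
J7: 51→59, due 69, tardiness 0
J8: 59→72, due 78, tardiness 0
J3: 72→78, due 94, tardiness 0
J2: 78→87, due 101, tardiness 0
J1: 87→106, due 118, tardiness 0
Sum = 0+0+0+0+0+0+0+0 = 0.

0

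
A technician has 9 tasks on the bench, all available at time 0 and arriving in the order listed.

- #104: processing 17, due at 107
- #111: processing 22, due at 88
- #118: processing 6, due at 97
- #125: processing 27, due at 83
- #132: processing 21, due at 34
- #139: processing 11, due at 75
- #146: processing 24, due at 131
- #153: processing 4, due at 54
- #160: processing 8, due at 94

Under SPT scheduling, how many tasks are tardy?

3

SPT (increasing processing time): #153 #118 #160 #139 #104 #132 #111 #146 #125.
#153: 0→4, due 54, tardiness 0
#118: 4→10, due 97, tardiness 0
#160: 10→18, due 94, tardiness 0
#139: 18→29, due 75, tardiness 0
#104: 29→46, due 107, tardiness 0
#132: 46→67, due 34, tardiness 33
#111: 67→89, due 88, tardiness 1
#146: 89→113, due 131, tardiness 0
#125: 113→140, due 83, tardiness 57
Late tasks: 3.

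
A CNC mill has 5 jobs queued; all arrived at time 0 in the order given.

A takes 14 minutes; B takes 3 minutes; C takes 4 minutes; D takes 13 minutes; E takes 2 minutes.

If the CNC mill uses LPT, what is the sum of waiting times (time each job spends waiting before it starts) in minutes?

LPT (decreasing processing time): A D C B E.
A: waits 0, runs 0→14
D: waits 14, runs 14→27
C: waits 27, runs 27→31
B: waits 31, runs 31→34
E: waits 34, runs 34→36
Sum = 0+14+27+31+34 = 106.

106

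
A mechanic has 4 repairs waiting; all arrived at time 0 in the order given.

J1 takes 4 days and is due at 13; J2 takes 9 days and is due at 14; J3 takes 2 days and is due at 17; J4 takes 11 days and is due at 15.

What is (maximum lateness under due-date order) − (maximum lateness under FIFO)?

EDD (increasing due date): J1 J2 J4 J3.
J1: 0→4, due 13, lateness -9
J2: 4→13, due 14, lateness -1
J4: 13→24, due 15, lateness 9
J3: 24→26, due 17, lateness 9
Maximum = 9.
FIFO (arrival order): J1 J2 J3 J4.
J1: 0→4, due 13, lateness -9
J2: 4→13, due 14, lateness -1
J3: 13→15, due 17, lateness -2
J4: 15→26, due 15, lateness 11
Maximum = 11.
Difference = 9 − 11 = -2.

-2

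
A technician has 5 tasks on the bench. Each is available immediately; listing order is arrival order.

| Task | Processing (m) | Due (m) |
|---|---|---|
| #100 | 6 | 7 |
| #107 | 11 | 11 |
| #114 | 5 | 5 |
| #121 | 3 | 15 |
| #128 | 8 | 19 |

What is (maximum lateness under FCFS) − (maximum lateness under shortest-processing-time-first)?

-5

FIFO (arrival order): #100 #107 #114 #121 #128.
#100: 0→6, due 7, lateness -1
#107: 6→17, due 11, lateness 6
#114: 17→22, due 5, lateness 17
#121: 22→25, due 15, lateness 10
#128: 25→33, due 19, lateness 14
Maximum = 17.
SPT (increasing processing time): #121 #114 #100 #128 #107.
#121: 0→3, due 15, lateness -12
#114: 3→8, due 5, lateness 3
#100: 8→14, due 7, lateness 7
#128: 14→22, due 19, lateness 3
#107: 22→33, due 11, lateness 22
Maximum = 22.
Difference = 17 − 22 = -5.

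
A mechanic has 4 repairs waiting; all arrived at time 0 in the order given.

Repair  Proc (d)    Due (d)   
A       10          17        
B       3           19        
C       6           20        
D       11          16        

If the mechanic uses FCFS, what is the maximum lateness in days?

14

FIFO (arrival order): A B C D.
A: 0→10, due 17, lateness -7
B: 10→13, due 19, lateness -6
C: 13→19, due 20, lateness -1
D: 19→30, due 16, lateness 14
Maximum = 14.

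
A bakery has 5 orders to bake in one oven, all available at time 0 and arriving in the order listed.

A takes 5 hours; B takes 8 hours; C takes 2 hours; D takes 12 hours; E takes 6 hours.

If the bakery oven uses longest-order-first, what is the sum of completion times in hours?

LPT (decreasing processing time): D B E A C.
D: 0→12
B: 12→20
E: 20→26
A: 26→31
C: 31→33
Sum = 12+20+26+31+33 = 122.

122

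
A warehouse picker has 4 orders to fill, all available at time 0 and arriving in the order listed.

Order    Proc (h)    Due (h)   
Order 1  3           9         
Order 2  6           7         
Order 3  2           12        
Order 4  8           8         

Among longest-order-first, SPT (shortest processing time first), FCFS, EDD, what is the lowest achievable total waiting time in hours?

18

LPT (decreasing processing time): Order 4 Order 2 Order 1 Order 3.
Order 4: waits 0, runs 0→8
Order 2: waits 8, runs 8→14
Order 1: waits 14, runs 14→17
Order 3: waits 17, runs 17→19
Sum = 0+8+14+17 = 39.
SPT (increasing processing time): Order 3 Order 1 Order 2 Order 4.
Order 3: waits 0, runs 0→2
Order 1: waits 2, runs 2→5
Order 2: waits 5, runs 5→11
Order 4: waits 11, runs 11→19
Sum = 0+2+5+11 = 18.
FIFO (arrival order): Order 1 Order 2 Order 3 Order 4.
Order 1: waits 0, runs 0→3
Order 2: waits 3, runs 3→9
Order 3: waits 9, runs 9→11
Order 4: waits 11, runs 11→19
Sum = 0+3+9+11 = 23.
EDD (increasing due date): Order 2 Order 4 Order 1 Order 3.
Order 2: waits 0, runs 0→6
Order 4: waits 6, runs 6→14
Order 1: waits 14, runs 14→17
Order 3: waits 17, runs 17→19
Sum = 0+6+14+17 = 37.
LPT 39, SPT 18, FIFO 23, EDD 37 → minimum 18.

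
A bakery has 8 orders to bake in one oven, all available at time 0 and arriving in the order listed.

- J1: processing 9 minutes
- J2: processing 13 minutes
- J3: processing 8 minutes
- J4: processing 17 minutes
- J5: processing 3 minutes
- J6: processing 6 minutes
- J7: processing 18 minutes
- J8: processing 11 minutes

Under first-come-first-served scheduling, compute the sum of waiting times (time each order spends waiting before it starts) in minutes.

288

FIFO (arrival order): J1 J2 J3 J4 J5 J6 J7 J8.
J1: waits 0, runs 0→9
J2: waits 9, runs 9→22
J3: waits 22, runs 22→30
J4: waits 30, runs 30→47
J5: waits 47, runs 47→50
J6: waits 50, runs 50→56
J7: waits 56, runs 56→74
J8: waits 74, runs 74→85
Sum = 0+9+22+30+47+50+56+74 = 288.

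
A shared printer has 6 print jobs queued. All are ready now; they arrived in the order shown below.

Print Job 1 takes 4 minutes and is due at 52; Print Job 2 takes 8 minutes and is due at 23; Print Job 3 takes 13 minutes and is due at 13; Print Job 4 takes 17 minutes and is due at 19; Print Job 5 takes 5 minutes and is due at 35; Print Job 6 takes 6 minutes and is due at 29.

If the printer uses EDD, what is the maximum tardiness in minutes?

EDD (increasing due date): Print Job 3 Print Job 4 Print Job 2 Print Job 6 Print Job 5 Print Job 1.
Print Job 3: 0→13, due 13, tardiness 0
Print Job 4: 13→30, due 19, tardiness 11
Print Job 2: 30→38, due 23, tardiness 15
Print Job 6: 38→44, due 29, tardiness 15
Print Job 5: 44→49, due 35, tardiness 14
Print Job 1: 49→53, due 52, tardiness 1
Maximum = 15.

15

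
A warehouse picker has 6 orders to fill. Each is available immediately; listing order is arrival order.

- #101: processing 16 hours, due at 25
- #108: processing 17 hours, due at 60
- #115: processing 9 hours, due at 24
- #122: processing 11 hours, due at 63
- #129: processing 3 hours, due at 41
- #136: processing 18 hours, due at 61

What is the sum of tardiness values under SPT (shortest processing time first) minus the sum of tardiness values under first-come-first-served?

SPT (increasing processing time): #129 #115 #122 #101 #108 #136.
#129: 0→3, due 41, tardiness 0
#115: 3→12, due 24, tardiness 0
#122: 12→23, due 63, tardiness 0
#101: 23→39, due 25, tardiness 14
#108: 39→56, due 60, tardiness 0
#136: 56→74, due 61, tardiness 13
Sum = 0+0+0+14+0+13 = 27.
FIFO (arrival order): #101 #108 #115 #122 #129 #136.
#101: 0→16, due 25, tardiness 0
#108: 16→33, due 60, tardiness 0
#115: 33→42, due 24, tardiness 18
#122: 42→53, due 63, tardiness 0
#129: 53→56, due 41, tardiness 15
#136: 56→74, due 61, tardiness 13
Sum = 0+0+18+0+15+13 = 46.
Difference = 27 − 46 = -19.

-19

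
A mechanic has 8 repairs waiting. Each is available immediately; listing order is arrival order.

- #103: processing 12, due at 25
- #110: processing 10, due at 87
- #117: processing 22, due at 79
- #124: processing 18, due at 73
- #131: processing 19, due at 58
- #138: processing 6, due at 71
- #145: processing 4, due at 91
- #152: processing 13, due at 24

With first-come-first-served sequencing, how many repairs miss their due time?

3

FIFO (arrival order): #103 #110 #117 #124 #131 #138 #145 #152.
#103: 0→12, due 25, tardiness 0
#110: 12→22, due 87, tardiness 0
#117: 22→44, due 79, tardiness 0
#124: 44→62, due 73, tardiness 0
#131: 62→81, due 58, tardiness 23
#138: 81→87, due 71, tardiness 16
#145: 87→91, due 91, tardiness 0
#152: 91→104, due 24, tardiness 80
Late repairs: 3.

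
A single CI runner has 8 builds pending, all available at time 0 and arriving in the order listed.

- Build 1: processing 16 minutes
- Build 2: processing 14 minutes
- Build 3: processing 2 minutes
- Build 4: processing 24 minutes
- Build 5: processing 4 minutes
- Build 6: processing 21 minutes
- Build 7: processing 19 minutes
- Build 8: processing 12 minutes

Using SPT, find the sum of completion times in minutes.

SPT (increasing processing time): Build 3 Build 5 Build 8 Build 2 Build 1 Build 7 Build 6 Build 4.
Build 3: 0→2
Build 5: 2→6
Build 8: 6→18
Build 2: 18→32
Build 1: 32→48
Build 7: 48→67
Build 6: 67→88
Build 4: 88→112
Sum = 2+6+18+32+48+67+88+112 = 373.

373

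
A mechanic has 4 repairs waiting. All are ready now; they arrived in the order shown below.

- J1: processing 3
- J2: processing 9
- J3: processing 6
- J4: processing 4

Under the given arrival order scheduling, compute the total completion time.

55

FIFO (arrival order): J1 J2 J3 J4.
J1: 0→3
J2: 3→12
J3: 12→18
J4: 18→22
Sum = 3+12+18+22 = 55.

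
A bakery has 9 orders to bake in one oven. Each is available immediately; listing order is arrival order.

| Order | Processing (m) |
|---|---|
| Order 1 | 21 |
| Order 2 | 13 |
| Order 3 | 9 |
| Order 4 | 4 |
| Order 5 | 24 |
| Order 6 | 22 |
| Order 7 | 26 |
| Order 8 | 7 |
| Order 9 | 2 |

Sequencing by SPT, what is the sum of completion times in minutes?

SPT (increasing processing time): Order 9 Order 4 Order 8 Order 3 Order 2 Order 1 Order 6 Order 5 Order 7.
Order 9: 0→2
Order 4: 2→6
Order 8: 6→13
Order 3: 13→22
Order 2: 22→35
Order 1: 35→56
Order 6: 56→78
Order 5: 78→102
Order 7: 102→128
Sum = 2+6+13+22+35+56+78+102+128 = 442.

442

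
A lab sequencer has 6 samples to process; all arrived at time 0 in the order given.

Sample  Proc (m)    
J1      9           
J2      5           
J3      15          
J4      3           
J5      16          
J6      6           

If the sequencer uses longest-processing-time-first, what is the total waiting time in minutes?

LPT (decreasing processing time): J5 J3 J1 J6 J2 J4.
J5: waits 0, runs 0→16
J3: waits 16, runs 16→31
J1: waits 31, runs 31→40
J6: waits 40, runs 40→46
J2: waits 46, runs 46→51
J4: waits 51, runs 51→54
Sum = 0+16+31+40+46+51 = 184.

184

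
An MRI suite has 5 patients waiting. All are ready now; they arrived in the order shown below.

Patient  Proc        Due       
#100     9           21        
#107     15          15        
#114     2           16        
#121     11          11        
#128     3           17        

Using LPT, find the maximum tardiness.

24

LPT (decreasing processing time): #107 #121 #100 #128 #114.
#107: 0→15, due 15, tardiness 0
#121: 15→26, due 11, tardiness 15
#100: 26→35, due 21, tardiness 14
#128: 35→38, due 17, tardiness 21
#114: 38→40, due 16, tardiness 24
Maximum = 24.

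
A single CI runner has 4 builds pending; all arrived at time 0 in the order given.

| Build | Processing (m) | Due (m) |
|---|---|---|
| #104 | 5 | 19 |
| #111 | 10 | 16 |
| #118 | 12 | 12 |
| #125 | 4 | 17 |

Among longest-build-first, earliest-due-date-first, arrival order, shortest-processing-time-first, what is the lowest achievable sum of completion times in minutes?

LPT (decreasing processing time): #118 #111 #104 #125.
#118: 0→12
#111: 12→22
#104: 22→27
#125: 27→31
Sum = 12+22+27+31 = 92.
EDD (increasing due date): #118 #111 #125 #104.
#118: 0→12
#111: 12→22
#125: 22→26
#104: 26→31
Sum = 12+22+26+31 = 91.
FIFO (arrival order): #104 #111 #118 #125.
#104: 0→5
#111: 5→15
#118: 15→27
#125: 27→31
Sum = 5+15+27+31 = 78.
SPT (increasing processing time): #125 #104 #111 #118.
#125: 0→4
#104: 4→9
#111: 9→19
#118: 19→31
Sum = 4+9+19+31 = 63.
LPT 92, EDD 91, FIFO 78, SPT 63 → minimum 63.

63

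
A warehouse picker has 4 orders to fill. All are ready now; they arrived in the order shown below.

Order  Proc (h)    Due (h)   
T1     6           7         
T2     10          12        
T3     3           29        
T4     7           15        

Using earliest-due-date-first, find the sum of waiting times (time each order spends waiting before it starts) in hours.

45

EDD (increasing due date): T1 T2 T4 T3.
T1: waits 0, runs 0→6
T2: waits 6, runs 6→16
T4: waits 16, runs 16→23
T3: waits 23, runs 23→26
Sum = 0+6+16+23 = 45.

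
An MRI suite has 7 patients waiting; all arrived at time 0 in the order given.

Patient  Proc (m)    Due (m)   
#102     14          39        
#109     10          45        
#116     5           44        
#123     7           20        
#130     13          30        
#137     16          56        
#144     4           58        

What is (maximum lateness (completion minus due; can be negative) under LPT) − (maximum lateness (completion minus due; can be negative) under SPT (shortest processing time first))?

26

LPT (decreasing processing time): #137 #102 #130 #109 #123 #116 #144.
#137: 0→16, due 56, lateness -40
#102: 16→30, due 39, lateness -9
#130: 30→43, due 30, lateness 13
#109: 43→53, due 45, lateness 8
#123: 53→60, due 20, lateness 40
#116: 60→65, due 44, lateness 21
#144: 65→69, due 58, lateness 11
Maximum = 40.
SPT (increasing processing time): #144 #116 #123 #109 #130 #102 #137.
#144: 0→4, due 58, lateness -54
#116: 4→9, due 44, lateness -35
#123: 9→16, due 20, lateness -4
#109: 16→26, due 45, lateness -19
#130: 26→39, due 30, lateness 9
#102: 39→53, due 39, lateness 14
#137: 53→69, due 56, lateness 13
Maximum = 14.
Difference = 40 − 14 = 26.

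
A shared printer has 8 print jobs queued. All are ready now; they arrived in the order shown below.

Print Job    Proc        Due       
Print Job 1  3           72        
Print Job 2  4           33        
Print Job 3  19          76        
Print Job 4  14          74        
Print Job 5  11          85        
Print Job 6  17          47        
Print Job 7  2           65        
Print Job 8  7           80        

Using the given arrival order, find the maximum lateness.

FIFO (arrival order): Print Job 1 Print Job 2 Print Job 3 Print Job 4 Print Job 5 Print Job 6 Print Job 7 Print Job 8.
Print Job 1: 0→3, due 72, lateness -69
Print Job 2: 3→7, due 33, lateness -26
Print Job 3: 7→26, due 76, lateness -50
Print Job 4: 26→40, due 74, lateness -34
Print Job 5: 40→51, due 85, lateness -34
Print Job 6: 51→68, due 47, lateness 21
Print Job 7: 68→70, due 65, lateness 5
Print Job 8: 70→77, due 80, lateness -3
Maximum = 21.

21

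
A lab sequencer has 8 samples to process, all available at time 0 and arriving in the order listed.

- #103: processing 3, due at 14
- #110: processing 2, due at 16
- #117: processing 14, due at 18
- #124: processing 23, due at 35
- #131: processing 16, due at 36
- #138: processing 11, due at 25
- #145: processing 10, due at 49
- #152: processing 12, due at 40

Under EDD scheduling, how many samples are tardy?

EDD (increasing due date): #103 #110 #117 #138 #124 #131 #152 #145.
#103: 0→3, due 14, tardiness 0
#110: 3→5, due 16, tardiness 0
#117: 5→19, due 18, tardiness 1
#138: 19→30, due 25, tardiness 5
#124: 30→53, due 35, tardiness 18
#131: 53→69, due 36, tardiness 33
#152: 69→81, due 40, tardiness 41
#145: 81→91, due 49, tardiness 42
Late samples: 6.

6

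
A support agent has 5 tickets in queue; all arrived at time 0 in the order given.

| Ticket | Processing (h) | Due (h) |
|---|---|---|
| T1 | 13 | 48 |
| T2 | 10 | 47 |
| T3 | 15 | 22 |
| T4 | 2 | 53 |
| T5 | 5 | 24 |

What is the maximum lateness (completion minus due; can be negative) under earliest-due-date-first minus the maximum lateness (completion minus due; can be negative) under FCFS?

EDD (increasing due date): T3 T5 T2 T1 T4.
T3: 0→15, due 22, lateness -7
T5: 15→20, due 24, lateness -4
T2: 20→30, due 47, lateness -17
T1: 30→43, due 48, lateness -5
T4: 43→45, due 53, lateness -8
Maximum = -4.
FIFO (arrival order): T1 T2 T3 T4 T5.
T1: 0→13, due 48, lateness -35
T2: 13→23, due 47, lateness -24
T3: 23→38, due 22, lateness 16
T4: 38→40, due 53, lateness -13
T5: 40→45, due 24, lateness 21
Maximum = 21.
Difference = -4 − 21 = -25.

-25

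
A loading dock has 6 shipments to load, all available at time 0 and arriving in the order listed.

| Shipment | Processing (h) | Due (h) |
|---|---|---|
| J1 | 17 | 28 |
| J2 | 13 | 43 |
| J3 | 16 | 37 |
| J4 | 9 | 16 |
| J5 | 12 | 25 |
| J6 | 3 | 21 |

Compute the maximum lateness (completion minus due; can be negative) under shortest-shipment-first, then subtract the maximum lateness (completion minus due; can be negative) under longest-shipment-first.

SPT (increasing processing time): J6 J4 J5 J2 J3 J1.
J6: 0→3, due 21, lateness -18
J4: 3→12, due 16, lateness -4
J5: 12→24, due 25, lateness -1
J2: 24→37, due 43, lateness -6
J3: 37→53, due 37, lateness 16
J1: 53→70, due 28, lateness 42
Maximum = 42.
LPT (decreasing processing time): J1 J3 J2 J5 J4 J6.
J1: 0→17, due 28, lateness -11
J3: 17→33, due 37, lateness -4
J2: 33→46, due 43, lateness 3
J5: 46→58, due 25, lateness 33
J4: 58→67, due 16, lateness 51
J6: 67→70, due 21, lateness 49
Maximum = 51.
Difference = 42 − 51 = -9.

-9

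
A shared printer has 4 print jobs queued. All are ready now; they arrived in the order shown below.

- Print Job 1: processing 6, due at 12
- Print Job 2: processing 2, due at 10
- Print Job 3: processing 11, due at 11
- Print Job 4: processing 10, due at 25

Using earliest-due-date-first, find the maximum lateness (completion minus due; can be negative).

7

EDD (increasing due date): Print Job 2 Print Job 3 Print Job 1 Print Job 4.
Print Job 2: 0→2, due 10, lateness -8
Print Job 3: 2→13, due 11, lateness 2
Print Job 1: 13→19, due 12, lateness 7
Print Job 4: 19→29, due 25, lateness 4
Maximum = 7.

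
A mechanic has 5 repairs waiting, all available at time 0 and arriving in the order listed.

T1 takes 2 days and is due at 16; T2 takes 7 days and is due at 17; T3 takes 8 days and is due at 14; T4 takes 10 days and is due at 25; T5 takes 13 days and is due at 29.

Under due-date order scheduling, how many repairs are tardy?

2

EDD (increasing due date): T3 T1 T2 T4 T5.
T3: 0→8, due 14, tardiness 0
T1: 8→10, due 16, tardiness 0
T2: 10→17, due 17, tardiness 0
T4: 17→27, due 25, tardiness 2
T5: 27→40, due 29, tardiness 11
Late repairs: 2.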